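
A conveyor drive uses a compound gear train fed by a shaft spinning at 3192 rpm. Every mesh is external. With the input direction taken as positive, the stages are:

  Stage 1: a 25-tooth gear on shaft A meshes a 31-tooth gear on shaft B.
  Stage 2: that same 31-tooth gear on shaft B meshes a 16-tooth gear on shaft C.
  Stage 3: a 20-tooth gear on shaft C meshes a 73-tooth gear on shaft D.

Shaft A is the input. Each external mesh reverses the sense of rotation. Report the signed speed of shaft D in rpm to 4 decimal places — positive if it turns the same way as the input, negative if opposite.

Stage 1 [25T→31T]: ω = 3192.0000×25/31 = 2574.1935 rpm, dir flips to −; running = −2574.1935
Stage 2 [31T→16T]: ω = 2574.1935×31/16 = 4987.5000 rpm, dir flips to +; running = +4987.5000
Stage 3 [20T→73T]: ω = 4987.5000×20/73 = 1366.4384 rpm, dir flips to −; running = −1366.4384

-1366.4384 rpm (opposite to input, |ω| = 1366.4384 rpm)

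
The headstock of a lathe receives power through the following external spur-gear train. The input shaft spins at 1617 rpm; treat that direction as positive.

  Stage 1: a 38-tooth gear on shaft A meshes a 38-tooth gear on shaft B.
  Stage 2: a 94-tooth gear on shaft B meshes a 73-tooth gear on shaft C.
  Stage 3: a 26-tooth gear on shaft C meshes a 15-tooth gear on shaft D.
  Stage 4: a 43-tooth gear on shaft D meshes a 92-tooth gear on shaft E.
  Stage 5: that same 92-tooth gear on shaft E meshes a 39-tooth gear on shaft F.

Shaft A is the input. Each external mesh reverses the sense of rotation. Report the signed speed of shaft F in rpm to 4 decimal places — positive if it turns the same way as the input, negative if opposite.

Stage 1 [38T→38T]: ω = 1617.0000×38/38 = 1617.0000 rpm, dir flips to −; running = −1617.0000
Stage 2 [94T→73T]: ω = 1617.0000×94/73 = 2082.1644 rpm, dir flips to +; running = +2082.1644
Stage 3 [26T→15T]: ω = 2082.1644×26/15 = 3609.0849 rpm, dir flips to −; running = −3609.0849
Stage 4 [43T→92T]: ω = 3609.0849×43/92 = 1686.8549 rpm, dir flips to +; running = +1686.8549
Stage 5 [92T→39T]: ω = 1686.8549×92/39 = 3979.2475 rpm, dir flips to −; running = −3979.2475

-3979.2475 rpm (opposite to input, |ω| = 3979.2475 rpm)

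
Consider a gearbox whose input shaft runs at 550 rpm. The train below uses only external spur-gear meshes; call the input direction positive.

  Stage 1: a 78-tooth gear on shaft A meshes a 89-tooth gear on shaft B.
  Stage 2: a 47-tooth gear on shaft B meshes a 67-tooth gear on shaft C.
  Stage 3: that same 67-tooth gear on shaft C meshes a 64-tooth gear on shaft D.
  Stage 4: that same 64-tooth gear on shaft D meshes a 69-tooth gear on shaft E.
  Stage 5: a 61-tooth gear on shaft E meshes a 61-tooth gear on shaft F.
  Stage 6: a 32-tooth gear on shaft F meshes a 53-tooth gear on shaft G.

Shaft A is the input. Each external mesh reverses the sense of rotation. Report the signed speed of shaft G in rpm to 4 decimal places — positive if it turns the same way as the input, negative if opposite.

+198.2395 rpm (same as input, |ω| = 198.2395 rpm)

Stage 1 [78T→89T]: ω = 550.0000×78/89 = 482.0225 rpm, dir flips to −; running = −482.0225
Stage 2 [47T→67T]: ω = 482.0225×47/67 = 338.1352 rpm, dir flips to +; running = +338.1352
Stage 3 [67T→64T]: ω = 338.1352×67/64 = 353.9853 rpm, dir flips to −; running = −353.9853
Stage 4 [64T→69T]: ω = 353.9853×64/69 = 328.3341 rpm, dir flips to +; running = +328.3341
Stage 5 [61T→61T]: ω = 328.3341×61/61 = 328.3341 rpm, dir flips to −; running = −328.3341
Stage 6 [32T→53T]: ω = 328.3341×32/53 = 198.2395 rpm, dir flips to +; running = +198.2395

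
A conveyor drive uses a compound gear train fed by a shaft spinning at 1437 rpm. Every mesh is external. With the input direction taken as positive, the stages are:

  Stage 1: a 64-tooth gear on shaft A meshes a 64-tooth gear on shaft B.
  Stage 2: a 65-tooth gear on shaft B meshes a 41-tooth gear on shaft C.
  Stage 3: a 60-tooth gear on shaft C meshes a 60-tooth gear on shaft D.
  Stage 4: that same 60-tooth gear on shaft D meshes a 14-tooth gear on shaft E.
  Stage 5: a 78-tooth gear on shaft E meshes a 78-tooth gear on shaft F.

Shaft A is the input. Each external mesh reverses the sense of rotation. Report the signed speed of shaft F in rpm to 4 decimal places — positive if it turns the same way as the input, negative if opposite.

Stage 1 [64T→64T]: ω = 1437.0000×64/64 = 1437.0000 rpm, dir flips to −; running = −1437.0000
Stage 2 [65T→41T]: ω = 1437.0000×65/41 = 2278.1707 rpm, dir flips to +; running = +2278.1707
Stage 3 [60T→60T]: ω = 2278.1707×60/60 = 2278.1707 rpm, dir flips to −; running = −2278.1707
Stage 4 [60T→14T]: ω = 2278.1707×60/14 = 9763.5889 rpm, dir flips to +; running = +9763.5889
Stage 5 [78T→78T]: ω = 9763.5889×78/78 = 9763.5889 rpm, dir flips to −; running = −9763.5889

-9763.5889 rpm (opposite to input, |ω| = 9763.5889 rpm)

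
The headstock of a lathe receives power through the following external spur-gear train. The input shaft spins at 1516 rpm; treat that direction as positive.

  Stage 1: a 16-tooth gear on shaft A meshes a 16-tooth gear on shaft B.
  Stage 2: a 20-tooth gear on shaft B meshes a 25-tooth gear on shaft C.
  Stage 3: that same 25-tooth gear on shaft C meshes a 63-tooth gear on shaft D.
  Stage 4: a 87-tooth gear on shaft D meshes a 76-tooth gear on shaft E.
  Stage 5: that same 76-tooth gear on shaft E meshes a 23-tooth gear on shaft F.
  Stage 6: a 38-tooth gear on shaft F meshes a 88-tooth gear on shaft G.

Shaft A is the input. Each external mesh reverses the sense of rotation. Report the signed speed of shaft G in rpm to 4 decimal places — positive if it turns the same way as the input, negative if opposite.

+786.1058 rpm (same as input, |ω| = 786.1058 rpm)

Stage 1 [16T→16T]: ω = 1516.0000×16/16 = 1516.0000 rpm, dir flips to −; running = −1516.0000
Stage 2 [20T→25T]: ω = 1516.0000×20/25 = 1212.8000 rpm, dir flips to +; running = +1212.8000
Stage 3 [25T→63T]: ω = 1212.8000×25/63 = 481.2698 rpm, dir flips to −; running = −481.2698
Stage 4 [87T→76T]: ω = 481.2698×87/76 = 550.9273 rpm, dir flips to +; running = +550.9273
Stage 5 [76T→23T]: ω = 550.9273×76/23 = 1820.4555 rpm, dir flips to −; running = −1820.4555
Stage 6 [38T→88T]: ω = 1820.4555×38/88 = 786.1058 rpm, dir flips to +; running = +786.1058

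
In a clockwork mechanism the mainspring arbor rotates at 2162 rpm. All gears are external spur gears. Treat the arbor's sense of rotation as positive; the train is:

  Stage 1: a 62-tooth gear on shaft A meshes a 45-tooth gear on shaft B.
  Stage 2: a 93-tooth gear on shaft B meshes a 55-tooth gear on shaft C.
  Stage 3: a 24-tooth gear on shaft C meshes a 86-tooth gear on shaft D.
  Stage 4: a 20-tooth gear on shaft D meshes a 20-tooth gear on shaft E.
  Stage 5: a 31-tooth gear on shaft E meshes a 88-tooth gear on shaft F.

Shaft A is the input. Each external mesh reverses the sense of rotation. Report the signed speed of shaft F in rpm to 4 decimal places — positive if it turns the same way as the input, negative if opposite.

-495.1616 rpm (opposite to input, |ω| = 495.1616 rpm)

Stage 1 [62T→45T]: ω = 2162.0000×62/45 = 2978.7556 rpm, dir flips to −; running = −2978.7556
Stage 2 [93T→55T]: ω = 2978.7556×93/55 = 5036.8048 rpm, dir flips to +; running = +5036.8048
Stage 3 [24T→86T]: ω = 5036.8048×24/86 = 1405.6200 rpm, dir flips to −; running = −1405.6200
Stage 4 [20T→20T]: ω = 1405.6200×20/20 = 1405.6200 rpm, dir flips to +; running = +1405.6200
Stage 5 [31T→88T]: ω = 1405.6200×31/88 = 495.1616 rpm, dir flips to −; running = −495.1616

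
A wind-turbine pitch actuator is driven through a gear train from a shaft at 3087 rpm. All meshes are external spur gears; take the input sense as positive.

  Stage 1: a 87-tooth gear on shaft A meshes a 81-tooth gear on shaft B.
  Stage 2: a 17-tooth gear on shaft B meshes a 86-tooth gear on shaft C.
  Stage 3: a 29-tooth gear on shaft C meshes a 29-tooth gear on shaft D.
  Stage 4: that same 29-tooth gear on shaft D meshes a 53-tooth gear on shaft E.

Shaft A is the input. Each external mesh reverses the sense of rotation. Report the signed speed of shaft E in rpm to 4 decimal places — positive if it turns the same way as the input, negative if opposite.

+358.6274 rpm (same as input, |ω| = 358.6274 rpm)

Stage 1 [87T→81T]: ω = 3087.0000×87/81 = 3315.6667 rpm, dir flips to −; running = −3315.6667
Stage 2 [17T→86T]: ω = 3315.6667×17/86 = 655.4225 rpm, dir flips to +; running = +655.4225
Stage 3 [29T→29T]: ω = 655.4225×29/29 = 655.4225 rpm, dir flips to −; running = −655.4225
Stage 4 [29T→53T]: ω = 655.4225×29/53 = 358.6274 rpm, dir flips to +; running = +358.6274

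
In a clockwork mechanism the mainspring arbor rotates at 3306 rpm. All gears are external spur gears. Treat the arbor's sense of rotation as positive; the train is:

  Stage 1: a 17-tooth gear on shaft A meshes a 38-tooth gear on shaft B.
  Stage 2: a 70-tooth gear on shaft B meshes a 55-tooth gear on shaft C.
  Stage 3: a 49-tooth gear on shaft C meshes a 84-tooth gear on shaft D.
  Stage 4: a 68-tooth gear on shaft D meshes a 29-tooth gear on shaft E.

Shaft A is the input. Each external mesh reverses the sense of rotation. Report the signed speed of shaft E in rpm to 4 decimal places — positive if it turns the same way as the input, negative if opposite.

+2574.7273 rpm (same as input, |ω| = 2574.7273 rpm)

Stage 1 [17T→38T]: ω = 3306.0000×17/38 = 1479.0000 rpm, dir flips to −; running = −1479.0000
Stage 2 [70T→55T]: ω = 1479.0000×70/55 = 1882.3636 rpm, dir flips to +; running = +1882.3636
Stage 3 [49T→84T]: ω = 1882.3636×49/84 = 1098.0455 rpm, dir flips to −; running = −1098.0455
Stage 4 [68T→29T]: ω = 1098.0455×68/29 = 2574.7273 rpm, dir flips to +; running = +2574.7273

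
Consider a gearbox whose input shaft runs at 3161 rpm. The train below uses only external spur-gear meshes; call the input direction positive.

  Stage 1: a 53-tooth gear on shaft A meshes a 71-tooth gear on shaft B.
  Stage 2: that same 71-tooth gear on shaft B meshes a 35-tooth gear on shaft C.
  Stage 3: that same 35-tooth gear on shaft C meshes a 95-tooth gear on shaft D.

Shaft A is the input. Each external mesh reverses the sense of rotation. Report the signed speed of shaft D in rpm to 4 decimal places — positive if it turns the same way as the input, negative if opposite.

-1763.5053 rpm (opposite to input, |ω| = 1763.5053 rpm)

Stage 1 [53T→71T]: ω = 3161.0000×53/71 = 2359.6197 rpm, dir flips to −; running = −2359.6197
Stage 2 [71T→35T]: ω = 2359.6197×71/35 = 4786.6571 rpm, dir flips to +; running = +4786.6571
Stage 3 [35T→95T]: ω = 4786.6571×35/95 = 1763.5053 rpm, dir flips to −; running = −1763.5053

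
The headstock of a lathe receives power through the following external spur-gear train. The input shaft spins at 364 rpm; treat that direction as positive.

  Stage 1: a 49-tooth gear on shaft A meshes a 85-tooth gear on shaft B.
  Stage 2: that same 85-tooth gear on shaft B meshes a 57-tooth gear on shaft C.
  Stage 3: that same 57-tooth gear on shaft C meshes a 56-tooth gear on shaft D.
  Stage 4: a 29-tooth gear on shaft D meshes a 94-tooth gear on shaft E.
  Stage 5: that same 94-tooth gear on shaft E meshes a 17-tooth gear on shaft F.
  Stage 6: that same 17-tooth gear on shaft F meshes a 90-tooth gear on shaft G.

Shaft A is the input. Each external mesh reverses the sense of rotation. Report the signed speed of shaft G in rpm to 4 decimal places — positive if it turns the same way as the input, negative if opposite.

+102.6278 rpm (same as input, |ω| = 102.6278 rpm)

Stage 1 [49T→85T]: ω = 364.0000×49/85 = 209.8353 rpm, dir flips to −; running = −209.8353
Stage 2 [85T→57T]: ω = 209.8353×85/57 = 312.9123 rpm, dir flips to +; running = +312.9123
Stage 3 [57T→56T]: ω = 312.9123×57/56 = 318.5000 rpm, dir flips to −; running = −318.5000
Stage 4 [29T→94T]: ω = 318.5000×29/94 = 98.2606 rpm, dir flips to +; running = +98.2606
Stage 5 [94T→17T]: ω = 98.2606×94/17 = 543.3235 rpm, dir flips to −; running = −543.3235
Stage 6 [17T→90T]: ω = 543.3235×17/90 = 102.6278 rpm, dir flips to +; running = +102.6278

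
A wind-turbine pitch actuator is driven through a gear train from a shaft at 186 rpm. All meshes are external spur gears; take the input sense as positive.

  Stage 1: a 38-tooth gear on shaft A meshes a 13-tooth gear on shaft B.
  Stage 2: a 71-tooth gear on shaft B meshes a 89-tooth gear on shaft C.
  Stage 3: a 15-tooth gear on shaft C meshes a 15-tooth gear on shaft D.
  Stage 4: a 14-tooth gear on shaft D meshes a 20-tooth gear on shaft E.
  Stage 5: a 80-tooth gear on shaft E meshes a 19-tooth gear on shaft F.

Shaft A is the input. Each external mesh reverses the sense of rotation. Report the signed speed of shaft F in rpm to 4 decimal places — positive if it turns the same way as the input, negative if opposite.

-1278.3682 rpm (opposite to input, |ω| = 1278.3682 rpm)

Stage 1 [38T→13T]: ω = 186.0000×38/13 = 543.6923 rpm, dir flips to −; running = −543.6923
Stage 2 [71T→89T]: ω = 543.6923×71/89 = 433.7321 rpm, dir flips to +; running = +433.7321
Stage 3 [15T→15T]: ω = 433.7321×15/15 = 433.7321 rpm, dir flips to −; running = −433.7321
Stage 4 [14T→20T]: ω = 433.7321×14/20 = 303.6124 rpm, dir flips to +; running = +303.6124
Stage 5 [80T→19T]: ω = 303.6124×80/19 = 1278.3682 rpm, dir flips to −; running = −1278.3682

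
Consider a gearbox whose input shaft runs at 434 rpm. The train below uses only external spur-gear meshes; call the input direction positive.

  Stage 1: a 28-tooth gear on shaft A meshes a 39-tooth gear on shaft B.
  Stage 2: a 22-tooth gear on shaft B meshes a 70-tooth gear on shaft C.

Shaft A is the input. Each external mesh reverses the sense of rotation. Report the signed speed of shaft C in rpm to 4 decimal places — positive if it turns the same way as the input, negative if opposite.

Stage 1 [28T→39T]: ω = 434.0000×28/39 = 311.5897 rpm, dir flips to −; running = −311.5897
Stage 2 [22T→70T]: ω = 311.5897×22/70 = 97.9282 rpm, dir flips to +; running = +97.9282

+97.9282 rpm (same as input, |ω| = 97.9282 rpm)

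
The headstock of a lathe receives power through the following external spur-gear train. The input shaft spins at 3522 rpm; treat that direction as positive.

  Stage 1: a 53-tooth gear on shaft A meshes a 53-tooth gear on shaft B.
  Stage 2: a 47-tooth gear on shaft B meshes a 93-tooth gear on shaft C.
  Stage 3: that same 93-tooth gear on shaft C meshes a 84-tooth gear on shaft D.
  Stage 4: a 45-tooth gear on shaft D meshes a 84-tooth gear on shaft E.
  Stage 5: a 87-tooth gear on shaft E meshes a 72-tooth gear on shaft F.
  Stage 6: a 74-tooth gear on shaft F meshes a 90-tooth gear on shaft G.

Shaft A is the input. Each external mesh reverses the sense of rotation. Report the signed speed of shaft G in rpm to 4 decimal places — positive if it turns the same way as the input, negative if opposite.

+1048.8590 rpm (same as input, |ω| = 1048.8590 rpm)

Stage 1 [53T→53T]: ω = 3522.0000×53/53 = 3522.0000 rpm, dir flips to −; running = −3522.0000
Stage 2 [47T→93T]: ω = 3522.0000×47/93 = 1779.9355 rpm, dir flips to +; running = +1779.9355
Stage 3 [93T→84T]: ω = 1779.9355×93/84 = 1970.6429 rpm, dir flips to −; running = −1970.6429
Stage 4 [45T→84T]: ω = 1970.6429×45/84 = 1055.7015 rpm, dir flips to +; running = +1055.7015
Stage 5 [87T→72T]: ω = 1055.7015×87/72 = 1275.6393 rpm, dir flips to −; running = −1275.6393
Stage 6 [74T→90T]: ω = 1275.6393×74/90 = 1048.8590 rpm, dir flips to +; running = +1048.8590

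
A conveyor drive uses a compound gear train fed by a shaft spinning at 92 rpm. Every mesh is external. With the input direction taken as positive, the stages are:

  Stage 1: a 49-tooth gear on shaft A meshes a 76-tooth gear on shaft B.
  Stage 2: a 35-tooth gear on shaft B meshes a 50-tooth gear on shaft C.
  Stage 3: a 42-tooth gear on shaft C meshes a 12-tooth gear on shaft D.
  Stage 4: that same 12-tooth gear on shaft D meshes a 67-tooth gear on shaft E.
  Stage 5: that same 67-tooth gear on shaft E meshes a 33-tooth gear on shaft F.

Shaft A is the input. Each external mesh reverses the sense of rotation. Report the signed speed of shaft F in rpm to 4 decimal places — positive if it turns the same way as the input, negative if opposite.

-52.8450 rpm (opposite to input, |ω| = 52.8450 rpm)

Stage 1 [49T→76T]: ω = 92.0000×49/76 = 59.3158 rpm, dir flips to −; running = −59.3158
Stage 2 [35T→50T]: ω = 59.3158×35/50 = 41.5211 rpm, dir flips to +; running = +41.5211
Stage 3 [42T→12T]: ω = 41.5211×42/12 = 145.3237 rpm, dir flips to −; running = −145.3237
Stage 4 [12T→67T]: ω = 145.3237×12/67 = 26.0281 rpm, dir flips to +; running = +26.0281
Stage 5 [67T→33T]: ω = 26.0281×67/33 = 52.8450 rpm, dir flips to −; running = −52.8450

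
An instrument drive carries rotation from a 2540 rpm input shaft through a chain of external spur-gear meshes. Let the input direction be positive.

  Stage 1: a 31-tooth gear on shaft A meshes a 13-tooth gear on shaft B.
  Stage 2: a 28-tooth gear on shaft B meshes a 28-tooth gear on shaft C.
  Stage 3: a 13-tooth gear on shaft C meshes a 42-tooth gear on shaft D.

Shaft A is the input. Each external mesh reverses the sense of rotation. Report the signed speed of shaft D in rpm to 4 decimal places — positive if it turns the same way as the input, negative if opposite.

-1874.7619 rpm (opposite to input, |ω| = 1874.7619 rpm)

Stage 1 [31T→13T]: ω = 2540.0000×31/13 = 6056.9231 rpm, dir flips to −; running = −6056.9231
Stage 2 [28T→28T]: ω = 6056.9231×28/28 = 6056.9231 rpm, dir flips to +; running = +6056.9231
Stage 3 [13T→42T]: ω = 6056.9231×13/42 = 1874.7619 rpm, dir flips to −; running = −1874.7619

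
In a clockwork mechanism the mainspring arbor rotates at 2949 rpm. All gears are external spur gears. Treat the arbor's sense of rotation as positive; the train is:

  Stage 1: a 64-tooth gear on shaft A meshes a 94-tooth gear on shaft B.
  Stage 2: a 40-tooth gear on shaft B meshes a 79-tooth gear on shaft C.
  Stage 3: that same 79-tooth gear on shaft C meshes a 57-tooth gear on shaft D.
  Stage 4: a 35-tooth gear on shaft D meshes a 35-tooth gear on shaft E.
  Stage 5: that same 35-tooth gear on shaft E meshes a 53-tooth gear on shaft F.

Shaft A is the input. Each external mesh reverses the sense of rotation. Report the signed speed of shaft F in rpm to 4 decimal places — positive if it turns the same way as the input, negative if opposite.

Stage 1 [64T→94T]: ω = 2949.0000×64/94 = 2007.8298 rpm, dir flips to −; running = −2007.8298
Stage 2 [40T→79T]: ω = 2007.8298×40/79 = 1016.6227 rpm, dir flips to +; running = +1016.6227
Stage 3 [79T→57T]: ω = 1016.6227×79/57 = 1409.0034 rpm, dir flips to −; running = −1409.0034
Stage 4 [35T→35T]: ω = 1409.0034×35/35 = 1409.0034 rpm, dir flips to +; running = +1409.0034
Stage 5 [35T→53T]: ω = 1409.0034×35/53 = 930.4739 rpm, dir flips to −; running = −930.4739

-930.4739 rpm (opposite to input, |ω| = 930.4739 rpm)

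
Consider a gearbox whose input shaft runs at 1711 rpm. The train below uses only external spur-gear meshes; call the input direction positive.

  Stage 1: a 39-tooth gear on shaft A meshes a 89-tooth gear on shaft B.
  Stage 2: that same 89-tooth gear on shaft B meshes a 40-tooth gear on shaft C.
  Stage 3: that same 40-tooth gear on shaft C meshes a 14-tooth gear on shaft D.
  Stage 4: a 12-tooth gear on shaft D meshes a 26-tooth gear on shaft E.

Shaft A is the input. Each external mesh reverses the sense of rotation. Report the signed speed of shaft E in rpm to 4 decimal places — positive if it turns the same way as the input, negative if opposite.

Stage 1 [39T→89T]: ω = 1711.0000×39/89 = 749.7640 rpm, dir flips to −; running = −749.7640
Stage 2 [89T→40T]: ω = 749.7640×89/40 = 1668.2250 rpm, dir flips to +; running = +1668.2250
Stage 3 [40T→14T]: ω = 1668.2250×40/14 = 4766.3571 rpm, dir flips to −; running = −4766.3571
Stage 4 [12T→26T]: ω = 4766.3571×12/26 = 2199.8571 rpm, dir flips to +; running = +2199.8571

+2199.8571 rpm (same as input, |ω| = 2199.8571 rpm)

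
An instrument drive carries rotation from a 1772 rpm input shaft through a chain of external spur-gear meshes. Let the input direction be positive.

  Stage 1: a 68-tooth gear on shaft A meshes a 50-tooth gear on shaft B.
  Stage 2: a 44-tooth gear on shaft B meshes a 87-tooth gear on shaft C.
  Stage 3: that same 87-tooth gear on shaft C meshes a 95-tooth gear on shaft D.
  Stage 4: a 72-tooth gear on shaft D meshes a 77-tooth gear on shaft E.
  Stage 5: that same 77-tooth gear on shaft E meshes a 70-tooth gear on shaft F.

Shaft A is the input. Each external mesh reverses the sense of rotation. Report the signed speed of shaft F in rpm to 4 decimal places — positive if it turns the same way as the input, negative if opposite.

Stage 1 [68T→50T]: ω = 1772.0000×68/50 = 2409.9200 rpm, dir flips to −; running = −2409.9200
Stage 2 [44T→87T]: ω = 2409.9200×44/87 = 1218.8101 rpm, dir flips to +; running = +1218.8101
Stage 3 [87T→95T]: ω = 1218.8101×87/95 = 1116.1735 rpm, dir flips to −; running = −1116.1735
Stage 4 [72T→77T]: ω = 1116.1735×72/77 = 1043.6947 rpm, dir flips to +; running = +1043.6947
Stage 5 [77T→70T]: ω = 1043.6947×77/70 = 1148.0641 rpm, dir flips to −; running = −1148.0641

-1148.0641 rpm (opposite to input, |ω| = 1148.0641 rpm)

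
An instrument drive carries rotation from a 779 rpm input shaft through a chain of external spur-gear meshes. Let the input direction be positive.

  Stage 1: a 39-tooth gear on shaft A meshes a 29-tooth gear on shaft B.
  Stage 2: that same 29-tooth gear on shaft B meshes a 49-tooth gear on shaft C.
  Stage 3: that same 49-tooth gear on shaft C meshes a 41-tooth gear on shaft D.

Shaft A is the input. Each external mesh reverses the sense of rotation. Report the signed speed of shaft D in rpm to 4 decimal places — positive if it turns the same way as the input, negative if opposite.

Stage 1 [39T→29T]: ω = 779.0000×39/29 = 1047.6207 rpm, dir flips to −; running = −1047.6207
Stage 2 [29T→49T]: ω = 1047.6207×29/49 = 620.0204 rpm, dir flips to +; running = +620.0204
Stage 3 [49T→41T]: ω = 620.0204×49/41 = 741.0000 rpm, dir flips to −; running = −741.0000

-741.0000 rpm (opposite to input, |ω| = 741.0000 rpm)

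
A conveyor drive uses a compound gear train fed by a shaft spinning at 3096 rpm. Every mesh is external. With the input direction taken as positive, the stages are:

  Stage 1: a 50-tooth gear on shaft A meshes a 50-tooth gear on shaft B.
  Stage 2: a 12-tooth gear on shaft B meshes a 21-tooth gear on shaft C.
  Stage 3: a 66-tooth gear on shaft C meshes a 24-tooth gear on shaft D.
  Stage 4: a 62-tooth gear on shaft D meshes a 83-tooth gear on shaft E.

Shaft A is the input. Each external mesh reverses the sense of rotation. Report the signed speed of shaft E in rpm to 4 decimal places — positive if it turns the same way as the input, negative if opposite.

Stage 1 [50T→50T]: ω = 3096.0000×50/50 = 3096.0000 rpm, dir flips to −; running = −3096.0000
Stage 2 [12T→21T]: ω = 3096.0000×12/21 = 1769.1429 rpm, dir flips to +; running = +1769.1429
Stage 3 [66T→24T]: ω = 1769.1429×66/24 = 4865.1429 rpm, dir flips to −; running = −4865.1429
Stage 4 [62T→83T]: ω = 4865.1429×62/83 = 3634.2031 rpm, dir flips to +; running = +3634.2031

+3634.2031 rpm (same as input, |ω| = 3634.2031 rpm)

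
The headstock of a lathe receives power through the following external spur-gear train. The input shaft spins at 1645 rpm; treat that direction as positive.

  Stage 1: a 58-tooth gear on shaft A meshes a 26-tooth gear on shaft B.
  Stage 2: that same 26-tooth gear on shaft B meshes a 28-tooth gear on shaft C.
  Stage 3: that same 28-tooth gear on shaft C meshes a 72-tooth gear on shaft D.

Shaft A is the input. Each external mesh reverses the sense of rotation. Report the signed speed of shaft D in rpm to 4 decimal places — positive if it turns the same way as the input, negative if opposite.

-1325.1389 rpm (opposite to input, |ω| = 1325.1389 rpm)

Stage 1 [58T→26T]: ω = 1645.0000×58/26 = 3669.6154 rpm, dir flips to −; running = −3669.6154
Stage 2 [26T→28T]: ω = 3669.6154×26/28 = 3407.5000 rpm, dir flips to +; running = +3407.5000
Stage 3 [28T→72T]: ω = 3407.5000×28/72 = 1325.1389 rpm, dir flips to −; running = −1325.1389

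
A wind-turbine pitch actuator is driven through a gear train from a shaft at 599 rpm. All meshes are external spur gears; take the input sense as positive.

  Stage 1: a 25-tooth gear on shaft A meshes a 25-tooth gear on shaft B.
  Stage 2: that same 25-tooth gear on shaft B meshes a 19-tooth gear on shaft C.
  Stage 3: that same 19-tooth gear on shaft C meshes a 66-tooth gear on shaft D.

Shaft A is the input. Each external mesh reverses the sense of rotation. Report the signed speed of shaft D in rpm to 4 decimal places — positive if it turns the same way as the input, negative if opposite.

-226.8939 rpm (opposite to input, |ω| = 226.8939 rpm)

Stage 1 [25T→25T]: ω = 599.0000×25/25 = 599.0000 rpm, dir flips to −; running = −599.0000
Stage 2 [25T→19T]: ω = 599.0000×25/19 = 788.1579 rpm, dir flips to +; running = +788.1579
Stage 3 [19T→66T]: ω = 788.1579×19/66 = 226.8939 rpm, dir flips to −; running = −226.8939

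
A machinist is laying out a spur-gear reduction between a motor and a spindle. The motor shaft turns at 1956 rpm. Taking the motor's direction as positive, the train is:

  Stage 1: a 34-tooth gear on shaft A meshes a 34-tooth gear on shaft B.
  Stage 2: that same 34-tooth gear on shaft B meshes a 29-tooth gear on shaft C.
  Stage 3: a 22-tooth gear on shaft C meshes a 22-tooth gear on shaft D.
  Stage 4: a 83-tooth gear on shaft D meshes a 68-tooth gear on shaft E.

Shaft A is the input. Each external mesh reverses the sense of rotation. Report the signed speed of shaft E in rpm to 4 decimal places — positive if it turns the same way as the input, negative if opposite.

Stage 1 [34T→34T]: ω = 1956.0000×34/34 = 1956.0000 rpm, dir flips to −; running = −1956.0000
Stage 2 [34T→29T]: ω = 1956.0000×34/29 = 2293.2414 rpm, dir flips to +; running = +2293.2414
Stage 3 [22T→22T]: ω = 2293.2414×22/22 = 2293.2414 rpm, dir flips to −; running = −2293.2414
Stage 4 [83T→68T]: ω = 2293.2414×83/68 = 2799.1034 rpm, dir flips to +; running = +2799.1034

+2799.1034 rpm (same as input, |ω| = 2799.1034 rpm)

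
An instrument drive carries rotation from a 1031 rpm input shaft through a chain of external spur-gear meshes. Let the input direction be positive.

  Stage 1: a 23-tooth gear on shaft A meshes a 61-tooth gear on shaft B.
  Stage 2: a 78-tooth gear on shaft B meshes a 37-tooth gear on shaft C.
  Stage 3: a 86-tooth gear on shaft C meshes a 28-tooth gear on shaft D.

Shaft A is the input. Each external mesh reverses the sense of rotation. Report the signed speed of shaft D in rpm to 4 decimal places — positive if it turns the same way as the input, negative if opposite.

-2517.0391 rpm (opposite to input, |ω| = 2517.0391 rpm)

Stage 1 [23T→61T]: ω = 1031.0000×23/61 = 388.7377 rpm, dir flips to −; running = −388.7377
Stage 2 [78T→37T]: ω = 388.7377×78/37 = 819.5011 rpm, dir flips to +; running = +819.5011
Stage 3 [86T→28T]: ω = 819.5011×86/28 = 2517.0391 rpm, dir flips to −; running = −2517.0391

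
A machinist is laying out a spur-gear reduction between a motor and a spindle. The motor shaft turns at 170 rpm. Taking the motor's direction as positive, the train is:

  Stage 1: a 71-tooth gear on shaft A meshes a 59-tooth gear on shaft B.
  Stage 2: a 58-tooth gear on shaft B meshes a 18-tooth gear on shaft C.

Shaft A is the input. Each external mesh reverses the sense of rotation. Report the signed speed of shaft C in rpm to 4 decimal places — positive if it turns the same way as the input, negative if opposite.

+659.1902 rpm (same as input, |ω| = 659.1902 rpm)

Stage 1 [71T→59T]: ω = 170.0000×71/59 = 204.5763 rpm, dir flips to −; running = −204.5763
Stage 2 [58T→18T]: ω = 204.5763×58/18 = 659.1902 rpm, dir flips to +; running = +659.1902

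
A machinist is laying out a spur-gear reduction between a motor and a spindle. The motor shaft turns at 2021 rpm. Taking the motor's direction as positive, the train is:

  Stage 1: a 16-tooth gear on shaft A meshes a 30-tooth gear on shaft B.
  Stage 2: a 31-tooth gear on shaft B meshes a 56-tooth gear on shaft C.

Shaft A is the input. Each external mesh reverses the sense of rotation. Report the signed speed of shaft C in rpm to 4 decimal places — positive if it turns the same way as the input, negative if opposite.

+596.6762 rpm (same as input, |ω| = 596.6762 rpm)

Stage 1 [16T→30T]: ω = 2021.0000×16/30 = 1077.8667 rpm, dir flips to −; running = −1077.8667
Stage 2 [31T→56T]: ω = 1077.8667×31/56 = 596.6762 rpm, dir flips to +; running = +596.6762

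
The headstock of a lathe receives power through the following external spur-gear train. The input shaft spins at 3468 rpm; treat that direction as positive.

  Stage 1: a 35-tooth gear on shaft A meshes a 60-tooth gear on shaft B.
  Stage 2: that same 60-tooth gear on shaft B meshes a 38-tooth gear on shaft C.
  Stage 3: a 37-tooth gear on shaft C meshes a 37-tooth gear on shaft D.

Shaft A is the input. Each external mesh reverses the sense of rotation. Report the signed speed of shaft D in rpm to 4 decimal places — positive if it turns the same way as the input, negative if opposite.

Stage 1 [35T→60T]: ω = 3468.0000×35/60 = 2023.0000 rpm, dir flips to −; running = −2023.0000
Stage 2 [60T→38T]: ω = 2023.0000×60/38 = 3194.2105 rpm, dir flips to +; running = +3194.2105
Stage 3 [37T→37T]: ω = 3194.2105×37/37 = 3194.2105 rpm, dir flips to −; running = −3194.2105

-3194.2105 rpm (opposite to input, |ω| = 3194.2105 rpm)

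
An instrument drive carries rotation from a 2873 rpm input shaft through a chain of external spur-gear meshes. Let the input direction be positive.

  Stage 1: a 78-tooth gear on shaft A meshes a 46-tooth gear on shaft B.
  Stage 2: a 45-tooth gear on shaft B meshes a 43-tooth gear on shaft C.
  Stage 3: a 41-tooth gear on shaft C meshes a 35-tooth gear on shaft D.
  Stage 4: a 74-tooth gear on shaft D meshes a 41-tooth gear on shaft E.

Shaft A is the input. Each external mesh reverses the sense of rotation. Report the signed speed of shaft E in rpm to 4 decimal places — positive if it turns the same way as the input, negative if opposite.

+10779.0412 rpm (same as input, |ω| = 10779.0412 rpm)

Stage 1 [78T→46T]: ω = 2873.0000×78/46 = 4871.6087 rpm, dir flips to −; running = −4871.6087
Stage 2 [45T→43T]: ω = 4871.6087×45/43 = 5098.1951 rpm, dir flips to +; running = +5098.1951
Stage 3 [41T→35T]: ω = 5098.1951×41/35 = 5972.1715 rpm, dir flips to −; running = −5972.1715
Stage 4 [74T→41T]: ω = 5972.1715×74/41 = 10779.0412 rpm, dir flips to +; running = +10779.0412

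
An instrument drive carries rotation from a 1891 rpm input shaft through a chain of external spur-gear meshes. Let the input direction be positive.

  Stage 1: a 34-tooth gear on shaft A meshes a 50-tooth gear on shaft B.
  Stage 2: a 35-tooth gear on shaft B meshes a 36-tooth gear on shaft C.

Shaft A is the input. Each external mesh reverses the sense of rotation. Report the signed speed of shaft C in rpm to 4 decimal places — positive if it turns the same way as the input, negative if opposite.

+1250.1611 rpm (same as input, |ω| = 1250.1611 rpm)

Stage 1 [34T→50T]: ω = 1891.0000×34/50 = 1285.8800 rpm, dir flips to −; running = −1285.8800
Stage 2 [35T→36T]: ω = 1285.8800×35/36 = 1250.1611 rpm, dir flips to +; running = +1250.1611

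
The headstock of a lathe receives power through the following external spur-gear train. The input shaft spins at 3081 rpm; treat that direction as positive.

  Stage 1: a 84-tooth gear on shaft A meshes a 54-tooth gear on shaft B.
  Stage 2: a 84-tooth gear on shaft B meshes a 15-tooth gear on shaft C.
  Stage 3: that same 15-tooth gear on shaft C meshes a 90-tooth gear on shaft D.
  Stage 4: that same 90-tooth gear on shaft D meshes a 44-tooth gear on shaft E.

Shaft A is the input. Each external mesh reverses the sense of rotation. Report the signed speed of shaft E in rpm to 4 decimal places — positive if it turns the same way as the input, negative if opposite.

Stage 1 [84T→54T]: ω = 3081.0000×84/54 = 4792.6667 rpm, dir flips to −; running = −4792.6667
Stage 2 [84T→15T]: ω = 4792.6667×84/15 = 26838.9333 rpm, dir flips to +; running = +26838.9333
Stage 3 [15T→90T]: ω = 26838.9333×15/90 = 4473.1556 rpm, dir flips to −; running = −4473.1556
Stage 4 [90T→44T]: ω = 4473.1556×90/44 = 9149.6364 rpm, dir flips to +; running = +9149.6364

+9149.6364 rpm (same as input, |ω| = 9149.6364 rpm)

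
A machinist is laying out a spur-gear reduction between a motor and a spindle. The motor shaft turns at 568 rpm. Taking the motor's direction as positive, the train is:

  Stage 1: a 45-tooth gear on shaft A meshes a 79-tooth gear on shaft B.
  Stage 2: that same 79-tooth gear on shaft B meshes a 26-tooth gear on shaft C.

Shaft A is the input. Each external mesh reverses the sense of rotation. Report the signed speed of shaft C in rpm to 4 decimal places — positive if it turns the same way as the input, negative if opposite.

Stage 1 [45T→79T]: ω = 568.0000×45/79 = 323.5443 rpm, dir flips to −; running = −323.5443
Stage 2 [79T→26T]: ω = 323.5443×79/26 = 983.0769 rpm, dir flips to +; running = +983.0769

+983.0769 rpm (same as input, |ω| = 983.0769 rpm)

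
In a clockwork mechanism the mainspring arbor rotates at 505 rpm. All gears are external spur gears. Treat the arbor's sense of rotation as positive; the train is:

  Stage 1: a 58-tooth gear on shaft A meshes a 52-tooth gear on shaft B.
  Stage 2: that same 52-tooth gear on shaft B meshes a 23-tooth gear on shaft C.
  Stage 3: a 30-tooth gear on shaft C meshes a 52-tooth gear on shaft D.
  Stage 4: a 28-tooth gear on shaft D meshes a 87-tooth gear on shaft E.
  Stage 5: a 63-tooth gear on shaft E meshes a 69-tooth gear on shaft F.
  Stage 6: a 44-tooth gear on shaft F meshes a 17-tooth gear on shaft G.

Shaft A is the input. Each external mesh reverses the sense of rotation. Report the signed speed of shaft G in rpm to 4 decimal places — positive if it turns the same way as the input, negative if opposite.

Stage 1 [58T→52T]: ω = 505.0000×58/52 = 563.2692 rpm, dir flips to −; running = −563.2692
Stage 2 [52T→23T]: ω = 563.2692×52/23 = 1273.4783 rpm, dir flips to +; running = +1273.4783
Stage 3 [30T→52T]: ω = 1273.4783×30/52 = 734.6990 rpm, dir flips to −; running = −734.6990
Stage 4 [28T→87T]: ω = 734.6990×28/87 = 236.4548 rpm, dir flips to +; running = +236.4548
Stage 5 [63T→69T]: ω = 236.4548×63/69 = 215.8936 rpm, dir flips to −; running = −215.8936
Stage 6 [44T→17T]: ω = 215.8936×44/17 = 558.7833 rpm, dir flips to +; running = +558.7833

+558.7833 rpm (same as input, |ω| = 558.7833 rpm)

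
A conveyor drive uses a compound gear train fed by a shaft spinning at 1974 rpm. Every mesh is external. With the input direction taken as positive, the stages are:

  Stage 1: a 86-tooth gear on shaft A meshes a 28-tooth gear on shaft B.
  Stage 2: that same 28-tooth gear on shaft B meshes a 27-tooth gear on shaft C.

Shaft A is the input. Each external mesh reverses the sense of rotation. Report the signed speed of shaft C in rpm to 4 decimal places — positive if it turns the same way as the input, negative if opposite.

+6287.5556 rpm (same as input, |ω| = 6287.5556 rpm)

Stage 1 [86T→28T]: ω = 1974.0000×86/28 = 6063.0000 rpm, dir flips to −; running = −6063.0000
Stage 2 [28T→27T]: ω = 6063.0000×28/27 = 6287.5556 rpm, dir flips to +; running = +6287.5556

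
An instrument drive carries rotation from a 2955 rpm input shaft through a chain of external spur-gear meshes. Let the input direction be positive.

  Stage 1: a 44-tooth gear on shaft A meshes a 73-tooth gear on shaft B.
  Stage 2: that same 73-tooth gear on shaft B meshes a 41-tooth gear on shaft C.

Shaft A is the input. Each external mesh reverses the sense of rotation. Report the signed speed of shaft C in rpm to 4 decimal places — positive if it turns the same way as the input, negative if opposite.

Stage 1 [44T→73T]: ω = 2955.0000×44/73 = 1781.0959 rpm, dir flips to −; running = −1781.0959
Stage 2 [73T→41T]: ω = 1781.0959×73/41 = 3171.2195 rpm, dir flips to +; running = +3171.2195

+3171.2195 rpm (same as input, |ω| = 3171.2195 rpm)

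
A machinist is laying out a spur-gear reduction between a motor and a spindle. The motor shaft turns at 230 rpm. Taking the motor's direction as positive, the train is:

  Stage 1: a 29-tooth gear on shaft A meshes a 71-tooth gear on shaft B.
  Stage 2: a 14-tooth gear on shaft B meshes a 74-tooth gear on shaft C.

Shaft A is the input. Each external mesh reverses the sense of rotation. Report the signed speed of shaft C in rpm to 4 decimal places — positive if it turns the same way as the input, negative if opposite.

Stage 1 [29T→71T]: ω = 230.0000×29/71 = 93.9437 rpm, dir flips to −; running = −93.9437
Stage 2 [14T→74T]: ω = 93.9437×14/74 = 17.7731 rpm, dir flips to +; running = +17.7731

+17.7731 rpm (same as input, |ω| = 17.7731 rpm)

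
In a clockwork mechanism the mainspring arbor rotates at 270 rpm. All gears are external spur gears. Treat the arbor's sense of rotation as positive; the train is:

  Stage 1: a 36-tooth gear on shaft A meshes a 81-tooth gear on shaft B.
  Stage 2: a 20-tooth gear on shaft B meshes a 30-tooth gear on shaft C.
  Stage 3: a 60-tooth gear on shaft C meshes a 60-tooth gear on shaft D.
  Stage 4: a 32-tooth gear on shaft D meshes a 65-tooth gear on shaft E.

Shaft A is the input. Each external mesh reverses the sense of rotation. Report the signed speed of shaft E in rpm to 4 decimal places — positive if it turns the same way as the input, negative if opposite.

+39.3846 rpm (same as input, |ω| = 39.3846 rpm)

Stage 1 [36T→81T]: ω = 270.0000×36/81 = 120.0000 rpm, dir flips to −; running = −120.0000
Stage 2 [20T→30T]: ω = 120.0000×20/30 = 80.0000 rpm, dir flips to +; running = +80.0000
Stage 3 [60T→60T]: ω = 80.0000×60/60 = 80.0000 rpm, dir flips to −; running = −80.0000
Stage 4 [32T→65T]: ω = 80.0000×32/65 = 39.3846 rpm, dir flips to +; running = +39.3846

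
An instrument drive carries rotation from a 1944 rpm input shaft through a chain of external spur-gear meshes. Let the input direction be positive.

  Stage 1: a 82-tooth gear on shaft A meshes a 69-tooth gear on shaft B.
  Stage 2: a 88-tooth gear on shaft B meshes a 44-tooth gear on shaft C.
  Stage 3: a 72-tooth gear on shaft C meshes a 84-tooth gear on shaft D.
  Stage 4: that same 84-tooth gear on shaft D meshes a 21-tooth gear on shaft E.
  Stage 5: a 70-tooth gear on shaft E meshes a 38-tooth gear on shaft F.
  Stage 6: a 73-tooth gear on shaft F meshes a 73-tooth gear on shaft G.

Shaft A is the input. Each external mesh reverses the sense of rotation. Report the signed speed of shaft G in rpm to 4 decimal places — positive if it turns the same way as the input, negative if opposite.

Stage 1 [82T→69T]: ω = 1944.0000×82/69 = 2310.2609 rpm, dir flips to −; running = −2310.2609
Stage 2 [88T→44T]: ω = 2310.2609×88/44 = 4620.5217 rpm, dir flips to +; running = +4620.5217
Stage 3 [72T→84T]: ω = 4620.5217×72/84 = 3960.4472 rpm, dir flips to −; running = −3960.4472
Stage 4 [84T→21T]: ω = 3960.4472×84/21 = 15841.7888 rpm, dir flips to +; running = +15841.7888
Stage 5 [70T→38T]: ω = 15841.7888×70/38 = 29182.2426 rpm, dir flips to −; running = −29182.2426
Stage 6 [73T→73T]: ω = 29182.2426×73/73 = 29182.2426 rpm, dir flips to +; running = +29182.2426

+29182.2426 rpm (same as input, |ω| = 29182.2426 rpm)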